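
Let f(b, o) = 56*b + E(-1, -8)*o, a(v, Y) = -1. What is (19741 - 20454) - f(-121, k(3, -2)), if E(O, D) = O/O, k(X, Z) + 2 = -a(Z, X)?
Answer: 6064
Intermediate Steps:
k(X, Z) = -1 (k(X, Z) = -2 - 1*(-1) = -2 + 1 = -1)
E(O, D) = 1
f(b, o) = o + 56*b (f(b, o) = 56*b + 1*o = 56*b + o = o + 56*b)
(19741 - 20454) - f(-121, k(3, -2)) = (19741 - 20454) - (-1 + 56*(-121)) = -713 - (-1 - 6776) = -713 - 1*(-6777) = -713 + 6777 = 6064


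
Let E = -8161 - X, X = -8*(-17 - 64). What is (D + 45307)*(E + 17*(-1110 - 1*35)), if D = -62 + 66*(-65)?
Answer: -1157961670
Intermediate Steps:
X = 648 (X = -8*(-81) = 648)
E = -8809 (E = -8161 - 1*648 = -8161 - 648 = -8809)
D = -4352 (D = -62 - 4290 = -4352)
(D + 45307)*(E + 17*(-1110 - 1*35)) = (-4352 + 45307)*(-8809 + 17*(-1110 - 1*35)) = 40955*(-8809 + 17*(-1110 - 35)) = 40955*(-8809 + 17*(-1145)) = 40955*(-8809 - 19465) = 40955*(-28274) = -1157961670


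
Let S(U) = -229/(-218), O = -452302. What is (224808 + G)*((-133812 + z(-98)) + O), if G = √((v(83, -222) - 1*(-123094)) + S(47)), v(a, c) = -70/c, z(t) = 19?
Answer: -131758844760 - 195365*√72077654872878/8066 ≈ -1.3196e+11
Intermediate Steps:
S(U) = 229/218 (S(U) = -229*(-1/218) = 229/218)
G = √72077654872878/24198 (G = √((-70/(-222) - 1*(-123094)) + 229/218) = √((-70*(-1/222) + 123094) + 229/218) = √((35/111 + 123094) + 229/218) = √(13663469/111 + 229/218) = √(2978661661/24198) = √72077654872878/24198 ≈ 350.85)
(224808 + G)*((-133812 + z(-98)) + O) = (224808 + √72077654872878/24198)*((-133812 + 19) - 452302) = (224808 + √72077654872878/24198)*(-133793 - 452302) = (224808 + √72077654872878/24198)*(-586095) = -131758844760 - 195365*√72077654872878/8066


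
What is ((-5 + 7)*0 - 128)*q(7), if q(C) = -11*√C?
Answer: 1408*√7 ≈ 3725.2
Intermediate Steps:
((-5 + 7)*0 - 128)*q(7) = ((-5 + 7)*0 - 128)*(-11*√7) = (2*0 - 128)*(-11*√7) = (0 - 128)*(-11*√7) = -(-1408)*√7 = 1408*√7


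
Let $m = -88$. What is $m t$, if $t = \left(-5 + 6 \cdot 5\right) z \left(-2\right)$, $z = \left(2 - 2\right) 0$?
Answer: $0$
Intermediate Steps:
$z = 0$ ($z = 0 \cdot 0 = 0$)
$t = 0$ ($t = \left(-5 + 6 \cdot 5\right) 0 \left(-2\right) = \left(-5 + 30\right) 0 \left(-2\right) = 25 \cdot 0 \left(-2\right) = 0 \left(-2\right) = 0$)
$m t = \left(-88\right) 0 = 0$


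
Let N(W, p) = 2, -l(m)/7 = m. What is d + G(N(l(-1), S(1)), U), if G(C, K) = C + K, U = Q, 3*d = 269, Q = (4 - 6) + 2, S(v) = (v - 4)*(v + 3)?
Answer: 275/3 ≈ 91.667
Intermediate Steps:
S(v) = (-4 + v)*(3 + v)
l(m) = -7*m
Q = 0 (Q = -2 + 2 = 0)
d = 269/3 (d = (⅓)*269 = 269/3 ≈ 89.667)
U = 0
d + G(N(l(-1), S(1)), U) = 269/3 + (2 + 0) = 269/3 + 2 = 275/3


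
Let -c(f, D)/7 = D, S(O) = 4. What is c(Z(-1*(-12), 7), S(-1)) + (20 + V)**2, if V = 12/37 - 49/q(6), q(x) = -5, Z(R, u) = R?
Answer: 30100029/34225 ≈ 879.47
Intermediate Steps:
c(f, D) = -7*D
V = 1873/185 (V = 12/37 - 49/(-5) = 12*(1/37) - 49*(-1/5) = 12/37 + 49/5 = 1873/185 ≈ 10.124)
c(Z(-1*(-12), 7), S(-1)) + (20 + V)**2 = -7*4 + (20 + 1873/185)**2 = -28 + (5573/185)**2 = -28 + 31058329/34225 = 30100029/34225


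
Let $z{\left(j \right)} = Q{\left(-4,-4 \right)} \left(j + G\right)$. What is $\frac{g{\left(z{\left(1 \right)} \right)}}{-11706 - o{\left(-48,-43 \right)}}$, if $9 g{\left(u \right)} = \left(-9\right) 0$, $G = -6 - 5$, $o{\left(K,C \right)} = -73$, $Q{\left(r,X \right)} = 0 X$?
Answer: $0$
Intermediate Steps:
$Q{\left(r,X \right)} = 0$
$G = -11$ ($G = -6 - 5 = -11$)
$z{\left(j \right)} = 0$ ($z{\left(j \right)} = 0 \left(j - 11\right) = 0 \left(-11 + j\right) = 0$)
$g{\left(u \right)} = 0$ ($g{\left(u \right)} = \frac{\left(-9\right) 0}{9} = \frac{1}{9} \cdot 0 = 0$)
$\frac{g{\left(z{\left(1 \right)} \right)}}{-11706 - o{\left(-48,-43 \right)}} = \frac{0}{-11706 - -73} = \frac{0}{-11706 + 73} = \frac{0}{-11633} = 0 \left(- \frac{1}{11633}\right) = 0$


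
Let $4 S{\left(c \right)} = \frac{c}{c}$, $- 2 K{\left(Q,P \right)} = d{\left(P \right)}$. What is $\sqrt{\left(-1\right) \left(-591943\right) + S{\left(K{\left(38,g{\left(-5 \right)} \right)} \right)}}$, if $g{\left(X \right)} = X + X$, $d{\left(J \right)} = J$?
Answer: $\frac{\sqrt{2367773}}{2} \approx 769.38$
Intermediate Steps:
$g{\left(X \right)} = 2 X$
$K{\left(Q,P \right)} = - \frac{P}{2}$
$S{\left(c \right)} = \frac{1}{4}$ ($S{\left(c \right)} = \frac{c \frac{1}{c}}{4} = \frac{1}{4} \cdot 1 = \frac{1}{4}$)
$\sqrt{\left(-1\right) \left(-591943\right) + S{\left(K{\left(38,g{\left(-5 \right)} \right)} \right)}} = \sqrt{\left(-1\right) \left(-591943\right) + \frac{1}{4}} = \sqrt{591943 + \frac{1}{4}} = \sqrt{\frac{2367773}{4}} = \frac{\sqrt{2367773}}{2}$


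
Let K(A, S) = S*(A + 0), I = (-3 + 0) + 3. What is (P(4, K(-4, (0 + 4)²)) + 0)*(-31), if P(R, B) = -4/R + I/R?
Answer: 31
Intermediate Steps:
I = 0 (I = -3 + 3 = 0)
K(A, S) = A*S (K(A, S) = S*A = A*S)
P(R, B) = -4/R (P(R, B) = -4/R + 0/R = -4/R + 0 = -4/R)
(P(4, K(-4, (0 + 4)²)) + 0)*(-31) = (-4/4 + 0)*(-31) = (-4*¼ + 0)*(-31) = (-1 + 0)*(-31) = -1*(-31) = 31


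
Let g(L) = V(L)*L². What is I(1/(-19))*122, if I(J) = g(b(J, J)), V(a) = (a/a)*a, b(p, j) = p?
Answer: -122/6859 ≈ -0.017787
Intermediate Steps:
V(a) = a (V(a) = 1*a = a)
g(L) = L³ (g(L) = L*L² = L³)
I(J) = J³
I(1/(-19))*122 = (1/(-19))³*122 = (-1/19)³*122 = -1/6859*122 = -122/6859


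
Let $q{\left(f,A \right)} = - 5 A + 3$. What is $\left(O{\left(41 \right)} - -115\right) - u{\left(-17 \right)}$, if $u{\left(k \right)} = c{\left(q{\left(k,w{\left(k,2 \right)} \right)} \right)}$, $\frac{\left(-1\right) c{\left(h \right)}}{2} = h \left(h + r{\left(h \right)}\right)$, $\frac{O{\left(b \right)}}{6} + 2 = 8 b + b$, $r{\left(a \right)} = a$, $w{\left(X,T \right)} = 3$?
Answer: $2893$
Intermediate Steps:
$O{\left(b \right)} = -12 + 54 b$ ($O{\left(b \right)} = -12 + 6 \left(8 b + b\right) = -12 + 6 \cdot 9 b = -12 + 54 b$)
$q{\left(f,A \right)} = 3 - 5 A$
$c{\left(h \right)} = - 4 h^{2}$ ($c{\left(h \right)} = - 2 h \left(h + h\right) = - 2 h 2 h = - 2 \cdot 2 h^{2} = - 4 h^{2}$)
$u{\left(k \right)} = -576$ ($u{\left(k \right)} = - 4 \left(3 - 15\right)^{2} = - 4 \left(-12\right)^{2} = \left(-4\right) 144 = -576$)
$\left(O{\left(41 \right)} - -115\right) - u{\left(-17 \right)} = \left(\left(-12 + 54 \cdot 41\right) - -115\right) - -576 = \left(\left(-12 + 2214\right) + 115\right) + 576 = \left(2202 + 115\right) + 576 = 2317 + 576 = 2893$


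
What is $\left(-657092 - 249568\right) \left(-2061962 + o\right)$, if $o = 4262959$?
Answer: $-1995555940020$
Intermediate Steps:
$\left(-657092 - 249568\right) \left(-2061962 + o\right) = \left(-657092 - 249568\right) \left(-2061962 + 4262959\right) = \left(-906660\right) 2200997 = -1995555940020$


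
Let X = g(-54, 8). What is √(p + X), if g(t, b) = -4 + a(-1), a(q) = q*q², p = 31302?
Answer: √31297 ≈ 176.91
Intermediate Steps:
a(q) = q³
g(t, b) = -5 (g(t, b) = -4 + (-1)³ = -4 - 1 = -5)
X = -5
√(p + X) = √(31302 - 5) = √31297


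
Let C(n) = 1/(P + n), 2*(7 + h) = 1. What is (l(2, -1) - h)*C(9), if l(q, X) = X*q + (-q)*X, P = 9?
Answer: 13/36 ≈ 0.36111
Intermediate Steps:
l(q, X) = 0 (l(q, X) = X*q - X*q = 0)
h = -13/2 (h = -7 + (1/2)*1 = -7 + 1/2 = -13/2 ≈ -6.5000)
C(n) = 1/(9 + n)
(l(2, -1) - h)*C(9) = (0 - 1*(-13/2))/(9 + 9) = (0 + 13/2)/18 = (13/2)*(1/18) = 13/36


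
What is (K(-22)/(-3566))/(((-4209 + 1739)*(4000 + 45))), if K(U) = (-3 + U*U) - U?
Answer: 503/35628440900 ≈ 1.4118e-8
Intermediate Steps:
K(U) = -3 + U**2 - U (K(U) = (-3 + U**2) - U = -3 + U**2 - U)
(K(-22)/(-3566))/(((-4209 + 1739)*(4000 + 45))) = ((-3 + (-22)**2 - 1*(-22))/(-3566))/(((-4209 + 1739)*(4000 + 45))) = ((-3 + 484 + 22)*(-1/3566))/((-2470*4045)) = (503*(-1/3566))/(-9991150) = -503/3566*(-1/9991150) = 503/35628440900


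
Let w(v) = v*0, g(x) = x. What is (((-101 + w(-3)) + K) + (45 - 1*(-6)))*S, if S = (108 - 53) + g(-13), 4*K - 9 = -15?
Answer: -2163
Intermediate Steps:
K = -3/2 (K = 9/4 + (1/4)*(-15) = 9/4 - 15/4 = -3/2 ≈ -1.5000)
S = 42 (S = (108 - 53) - 13 = 55 - 13 = 42)
w(v) = 0
(((-101 + w(-3)) + K) + (45 - 1*(-6)))*S = (((-101 + 0) - 3/2) + (45 - 1*(-6)))*42 = ((-101 - 3/2) + (45 + 6))*42 = (-205/2 + 51)*42 = -103/2*42 = -2163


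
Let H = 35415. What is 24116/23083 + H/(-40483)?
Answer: 158803583/934469089 ≈ 0.16994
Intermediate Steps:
24116/23083 + H/(-40483) = 24116/23083 + 35415/(-40483) = 24116*(1/23083) + 35415*(-1/40483) = 24116/23083 - 35415/40483 = 158803583/934469089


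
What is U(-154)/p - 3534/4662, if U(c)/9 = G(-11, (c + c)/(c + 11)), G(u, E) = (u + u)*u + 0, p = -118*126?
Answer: -82933/91686 ≈ -0.90453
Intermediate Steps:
p = -14868
G(u, E) = 2*u² (G(u, E) = (2*u)*u + 0 = 2*u² + 0 = 2*u²)
U(c) = 2178 (U(c) = 9*(2*(-11)²) = 9*(2*121) = 9*242 = 2178)
U(-154)/p - 3534/4662 = 2178/(-14868) - 3534/4662 = 2178*(-1/14868) - 3534*1/4662 = -121/826 - 589/777 = -82933/91686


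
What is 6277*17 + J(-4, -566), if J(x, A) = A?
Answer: 106143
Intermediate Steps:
6277*17 + J(-4, -566) = 6277*17 - 566 = 106709 - 566 = 106143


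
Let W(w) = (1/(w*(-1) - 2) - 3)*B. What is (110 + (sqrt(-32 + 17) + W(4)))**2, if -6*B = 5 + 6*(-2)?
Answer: 14626489/1296 + 3827*I*sqrt(15)/18 ≈ 11286.0 + 823.44*I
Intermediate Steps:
B = 7/6 (B = -(5 + 6*(-2))/6 = -(5 - 12)/6 = -1/6*(-7) = 7/6 ≈ 1.1667)
W(w) = -7/2 + 7/(6*(-2 - w)) (W(w) = (1/(w*(-1) - 2) - 3)*(7/6) = (1/(-w - 2) - 3)*(7/6) = (1/(-2 - w) - 3)*(7/6) = (-3 + 1/(-2 - w))*(7/6) = -7/2 + 7/(6*(-2 - w)))
(110 + (sqrt(-32 + 17) + W(4)))**2 = (110 + (sqrt(-32 + 17) + 7*(-7 - 3*4)/(6*(2 + 4))))**2 = (110 + (sqrt(-15) + (7/6)*(-7 - 12)/6))**2 = (110 + (I*sqrt(15) + (7/6)*(1/6)*(-19)))**2 = (110 + (I*sqrt(15) - 133/36))**2 = (110 + (-133/36 + I*sqrt(15)))**2 = (3827/36 + I*sqrt(15))**2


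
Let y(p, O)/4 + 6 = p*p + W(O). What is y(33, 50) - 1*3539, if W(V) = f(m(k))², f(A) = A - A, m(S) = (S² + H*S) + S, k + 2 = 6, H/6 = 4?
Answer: 793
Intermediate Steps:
H = 24 (H = 6*4 = 24)
k = 4 (k = -2 + 6 = 4)
m(S) = S² + 25*S (m(S) = (S² + 24*S) + S = S² + 25*S)
f(A) = 0
W(V) = 0 (W(V) = 0² = 0)
y(p, O) = -24 + 4*p² (y(p, O) = -24 + 4*(p*p + 0) = -24 + 4*(p² + 0) = -24 + 4*p²)
y(33, 50) - 1*3539 = (-24 + 4*33²) - 1*3539 = (-24 + 4*1089) - 3539 = (-24 + 4356) - 3539 = 4332 - 3539 = 793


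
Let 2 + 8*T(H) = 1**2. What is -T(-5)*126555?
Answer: 126555/8 ≈ 15819.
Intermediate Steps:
T(H) = -1/8 (T(H) = -1/4 + (1/8)*1**2 = -1/4 + (1/8)*1 = -1/4 + 1/8 = -1/8)
-T(-5)*126555 = -(-1)*126555/8 = -1*(-126555/8) = 126555/8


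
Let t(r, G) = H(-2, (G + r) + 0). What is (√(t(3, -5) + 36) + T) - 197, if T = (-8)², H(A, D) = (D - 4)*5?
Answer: -133 + √6 ≈ -130.55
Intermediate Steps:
H(A, D) = -20 + 5*D (H(A, D) = (-4 + D)*5 = -20 + 5*D)
t(r, G) = -20 + 5*G + 5*r (t(r, G) = -20 + 5*((G + r) + 0) = -20 + 5*(G + r) = -20 + (5*G + 5*r) = -20 + 5*G + 5*r)
T = 64
(√(t(3, -5) + 36) + T) - 197 = (√((-20 + 5*(-5) + 5*3) + 36) + 64) - 197 = (√((-20 - 25 + 15) + 36) + 64) - 197 = (√(-30 + 36) + 64) - 197 = (√6 + 64) - 197 = (64 + √6) - 197 = -133 + √6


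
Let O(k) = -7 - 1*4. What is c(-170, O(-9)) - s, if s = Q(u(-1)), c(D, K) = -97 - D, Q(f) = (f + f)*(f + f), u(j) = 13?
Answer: -603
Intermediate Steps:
O(k) = -11 (O(k) = -7 - 4 = -11)
Q(f) = 4*f² (Q(f) = (2*f)*(2*f) = 4*f²)
s = 676 (s = 4*13² = 4*169 = 676)
c(-170, O(-9)) - s = (-97 - 1*(-170)) - 1*676 = (-97 + 170) - 676 = 73 - 676 = -603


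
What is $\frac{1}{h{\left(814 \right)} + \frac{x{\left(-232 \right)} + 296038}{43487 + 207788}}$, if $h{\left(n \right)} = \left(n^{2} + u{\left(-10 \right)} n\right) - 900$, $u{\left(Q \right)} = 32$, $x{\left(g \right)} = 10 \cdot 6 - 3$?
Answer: $\frac{50255}{34562633939} \approx 1.454 \cdot 10^{-6}$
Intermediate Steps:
$x{\left(g \right)} = 57$ ($x{\left(g \right)} = 60 - 3 = 57$)
$h{\left(n \right)} = -900 + n^{2} + 32 n$ ($h{\left(n \right)} = \left(n^{2} + 32 n\right) - 900 = -900 + n^{2} + 32 n$)
$\frac{1}{h{\left(814 \right)} + \frac{x{\left(-232 \right)} + 296038}{43487 + 207788}} = \frac{1}{\left(-900 + 814^{2} + 32 \cdot 814\right) + \frac{57 + 296038}{43487 + 207788}} = \frac{1}{\left(-900 + 662596 + 26048\right) + \frac{296095}{251275}} = \frac{1}{687744 + 296095 \cdot \frac{1}{251275}} = \frac{1}{687744 + \frac{59219}{50255}} = \frac{1}{\frac{34562633939}{50255}} = \frac{50255}{34562633939}$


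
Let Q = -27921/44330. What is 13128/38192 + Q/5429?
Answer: 26313129/76576045 ≈ 0.34362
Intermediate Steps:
Q = -27921/44330 (Q = -27921*1/44330 = -27921/44330 ≈ -0.62984)
13128/38192 + Q/5429 = 13128/38192 - 27921/44330/5429 = 13128*(1/38192) - 27921/44330*1/5429 = 1641/4774 - 27921/240667570 = 26313129/76576045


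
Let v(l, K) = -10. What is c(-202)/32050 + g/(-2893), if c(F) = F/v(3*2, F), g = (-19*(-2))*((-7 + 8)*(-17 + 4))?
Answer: 79455693/463603250 ≈ 0.17139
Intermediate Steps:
g = -494 (g = 38*(1*(-13)) = 38*(-13) = -494)
c(F) = -F/10 (c(F) = F/(-10) = F*(-⅒) = -F/10)
c(-202)/32050 + g/(-2893) = -⅒*(-202)/32050 - 494/(-2893) = (101/5)*(1/32050) - 494*(-1/2893) = 101/160250 + 494/2893 = 79455693/463603250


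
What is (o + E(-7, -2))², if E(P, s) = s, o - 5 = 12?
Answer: 225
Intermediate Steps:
o = 17 (o = 5 + 12 = 17)
(o + E(-7, -2))² = (17 - 2)² = 15² = 225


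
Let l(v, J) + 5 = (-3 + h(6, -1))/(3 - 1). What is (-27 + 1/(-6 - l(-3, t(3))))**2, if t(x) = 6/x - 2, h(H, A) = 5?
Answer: 3025/4 ≈ 756.25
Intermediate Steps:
t(x) = -2 + 6/x
l(v, J) = -4 (l(v, J) = -5 + (-3 + 5)/(3 - 1) = -5 + 2/2 = -5 + 2*(1/2) = -5 + 1 = -4)
(-27 + 1/(-6 - l(-3, t(3))))**2 = (-27 + 1/(-6 - 1*(-4)))**2 = (-27 + 1/(-6 + 4))**2 = (-27 + 1/(-2))**2 = (-27 - 1/2)**2 = (-55/2)**2 = 3025/4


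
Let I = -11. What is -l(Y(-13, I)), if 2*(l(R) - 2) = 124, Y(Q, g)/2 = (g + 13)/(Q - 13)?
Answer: -64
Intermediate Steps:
Y(Q, g) = 2*(13 + g)/(-13 + Q) (Y(Q, g) = 2*((g + 13)/(Q - 13)) = 2*((13 + g)/(-13 + Q)) = 2*(13 + g)/(-13 + Q))
l(R) = 64 (l(R) = 2 + (½)*124 = 2 + 62 = 64)
-l(Y(-13, I)) = -1*64 = -64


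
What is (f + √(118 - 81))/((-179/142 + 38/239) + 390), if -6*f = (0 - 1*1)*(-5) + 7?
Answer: -67876/13198435 + 33938*√37/13198435 ≈ 0.010498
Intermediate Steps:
f = -2 (f = -((0 - 1*1)*(-5) + 7)/6 = -((0 - 1)*(-5) + 7)/6 = -(-1*(-5) + 7)/6 = -(5 + 7)/6 = -⅙*12 = -2)
(f + √(118 - 81))/((-179/142 + 38/239) + 390) = (-2 + √(118 - 81))/((-179/142 + 38/239) + 390) = (-2 + √37)/((-179*1/142 + 38*(1/239)) + 390) = (-2 + √37)/((-179/142 + 38/239) + 390) = (-2 + √37)/(-37385/33938 + 390) = (-2 + √37)/(13198435/33938) = (-2 + √37)*(33938/13198435) = -67876/13198435 + 33938*√37/13198435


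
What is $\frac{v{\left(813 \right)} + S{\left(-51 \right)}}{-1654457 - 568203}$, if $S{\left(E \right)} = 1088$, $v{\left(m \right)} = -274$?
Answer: $- \frac{37}{101030} \approx -0.00036623$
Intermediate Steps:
$\frac{v{\left(813 \right)} + S{\left(-51 \right)}}{-1654457 - 568203} = \frac{-274 + 1088}{-1654457 - 568203} = \frac{814}{-2222660} = 814 \left(- \frac{1}{2222660}\right) = - \frac{37}{101030}$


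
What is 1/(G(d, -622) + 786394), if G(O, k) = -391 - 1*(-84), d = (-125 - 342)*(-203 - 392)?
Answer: 1/786087 ≈ 1.2721e-6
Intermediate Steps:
d = 277865 (d = -467*(-595) = 277865)
G(O, k) = -307 (G(O, k) = -391 + 84 = -307)
1/(G(d, -622) + 786394) = 1/(-307 + 786394) = 1/786087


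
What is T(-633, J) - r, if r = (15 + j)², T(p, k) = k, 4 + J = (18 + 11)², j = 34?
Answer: -1564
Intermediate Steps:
J = 837 (J = -4 + (18 + 11)² = -4 + 29² = -4 + 841 = 837)
r = 2401 (r = (15 + 34)² = 49² = 2401)
T(-633, J) - r = 837 - 1*2401 = 837 - 2401 = -1564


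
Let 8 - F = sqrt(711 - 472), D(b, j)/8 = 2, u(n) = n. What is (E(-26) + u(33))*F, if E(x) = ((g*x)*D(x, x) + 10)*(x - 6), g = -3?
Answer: -321784 + 40223*sqrt(239) ≈ 3.0005e+5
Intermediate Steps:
D(b, j) = 16 (D(b, j) = 8*2 = 16)
F = 8 - sqrt(239) (F = 8 - sqrt(711 - 472) = 8 - sqrt(239) ≈ -7.4596)
E(x) = (-6 + x)*(10 - 48*x) (E(x) = (-3*x*16 + 10)*(x - 6) = (-48*x + 10)*(-6 + x) = (10 - 48*x)*(-6 + x) = (-6 + x)*(10 - 48*x))
(E(-26) + u(33))*F = ((-60 - 48*(-26)**2 + 298*(-26)) + 33)*(8 - sqrt(239)) = ((-60 - 48*676 - 7748) + 33)*(8 - sqrt(239)) = ((-60 - 32448 - 7748) + 33)*(8 - sqrt(239)) = (-40256 + 33)*(8 - sqrt(239)) = -40223*(8 - sqrt(239)) = -321784 + 40223*sqrt(239)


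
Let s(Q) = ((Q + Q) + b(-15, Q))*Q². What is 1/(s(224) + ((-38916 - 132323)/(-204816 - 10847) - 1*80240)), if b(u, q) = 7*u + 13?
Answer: 215663/3835009353047 ≈ 5.6235e-8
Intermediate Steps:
b(u, q) = 13 + 7*u
s(Q) = Q²*(-92 + 2*Q) (s(Q) = ((Q + Q) + (13 + 7*(-15)))*Q² = (2*Q + (13 - 105))*Q² = (2*Q - 92)*Q² = (-92 + 2*Q)*Q² = Q²*(-92 + 2*Q))
1/(s(224) + ((-38916 - 132323)/(-204816 - 10847) - 1*80240)) = 1/(2*224²*(-46 + 224) + ((-38916 - 132323)/(-204816 - 10847) - 1*80240)) = 1/(2*50176*178 + (-171239/(-215663) - 80240)) = 1/(17862656 + (-171239*(-1/215663) - 80240)) = 1/(17862656 + (171239/215663 - 80240)) = 1/(17862656 - 17304627881/215663) = 1/(3835009353047/215663) = 215663/3835009353047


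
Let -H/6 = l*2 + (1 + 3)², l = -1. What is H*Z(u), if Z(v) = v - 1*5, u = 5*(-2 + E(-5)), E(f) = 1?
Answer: 840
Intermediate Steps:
u = -5 (u = 5*(-2 + 1) = 5*(-1) = -5)
Z(v) = -5 + v (Z(v) = v - 5 = -5 + v)
H = -84 (H = -6*(-1*2 + (1 + 3)²) = -6*(-2 + 4²) = -6*(-2 + 16) = -6*14 = -84)
H*Z(u) = -84*(-5 - 5) = -84*(-10) = 840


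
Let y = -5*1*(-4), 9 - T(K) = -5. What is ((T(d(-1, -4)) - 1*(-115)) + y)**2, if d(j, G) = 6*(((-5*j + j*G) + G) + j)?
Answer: 22201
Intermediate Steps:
d(j, G) = -24*j + 6*G + 6*G*j (d(j, G) = 6*(((-5*j + G*j) + G) + j) = 6*((G - 5*j + G*j) + j) = 6*(G - 4*j + G*j) = -24*j + 6*G + 6*G*j)
T(K) = 14 (T(K) = 9 - 1*(-5) = 9 + 5 = 14)
y = 20 (y = -5*(-4) = 20)
((T(d(-1, -4)) - 1*(-115)) + y)**2 = ((14 - 1*(-115)) + 20)**2 = ((14 + 115) + 20)**2 = (129 + 20)**2 = 149**2 = 22201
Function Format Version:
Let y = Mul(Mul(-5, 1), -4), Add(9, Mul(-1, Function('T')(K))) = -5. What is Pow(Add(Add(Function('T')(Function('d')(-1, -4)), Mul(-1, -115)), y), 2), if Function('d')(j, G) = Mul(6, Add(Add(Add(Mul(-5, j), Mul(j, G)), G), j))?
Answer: 22201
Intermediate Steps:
Function('d')(j, G) = Add(Mul(-24, j), Mul(6, G), Mul(6, G, j)) (Function('d')(j, G) = Mul(6, Add(Add(Add(Mul(-5, j), Mul(G, j)), G), j)) = Mul(6, Add(Add(G, Mul(-5, j), Mul(G, j)), j)) = Mul(6, Add(G, Mul(-4, j), Mul(G, j))) = Add(Mul(-24, j), Mul(6, G), Mul(6, G, j)))
Function('T')(K) = 14 (Function('T')(K) = Add(9, Mul(-1, -5)) = Add(9, 5) = 14)
y = 20 (y = Mul(-5, -4) = 20)
Pow(Add(Add(Function('T')(Function('d')(-1, -4)), Mul(-1, -115)), y), 2) = Pow(Add(Add(14, Mul(-1, -115)), 20), 2) = Pow(Add(Add(14, 115), 20), 2) = Pow(Add(129, 20), 2) = Pow(149, 2) = 22201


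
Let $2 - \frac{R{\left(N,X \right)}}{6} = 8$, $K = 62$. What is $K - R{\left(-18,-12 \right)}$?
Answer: $98$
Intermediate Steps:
$R{\left(N,X \right)} = -36$ ($R{\left(N,X \right)} = 12 - 48 = -36$)
$K - R{\left(-18,-12 \right)} = 62 - -36 = 62 + 36 = 98$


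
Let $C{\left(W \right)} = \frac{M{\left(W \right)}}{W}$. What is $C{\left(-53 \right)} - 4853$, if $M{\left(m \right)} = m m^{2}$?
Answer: $-2044$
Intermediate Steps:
$M{\left(m \right)} = m^{3}$
$C{\left(W \right)} = W^{2}$ ($C{\left(W \right)} = \frac{W^{3}}{W} = W^{2}$)
$C{\left(-53 \right)} - 4853 = \left(-53\right)^{2} - 4853 = 2809 - 4853 = -2044$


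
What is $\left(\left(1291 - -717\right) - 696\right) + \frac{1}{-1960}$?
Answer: $\frac{2571519}{1960} \approx 1312.0$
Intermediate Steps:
$\left(\left(1291 - -717\right) - 696\right) + \frac{1}{-1960} = \left(\left(1291 + 717\right) - 696\right) - \frac{1}{1960} = \left(2008 - 696\right) - \frac{1}{1960} = 1312 - \frac{1}{1960} = \frac{2571519}{1960}$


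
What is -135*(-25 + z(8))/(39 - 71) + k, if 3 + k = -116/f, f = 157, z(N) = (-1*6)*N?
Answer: -1566019/5024 ≈ -311.71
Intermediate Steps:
z(N) = -6*N
k = -587/157 (k = -3 - 116/157 = -587/157 ≈ -3.7389)
-135*(-25 + z(8))/(39 - 71) + k = -135*(-25 - 6*8)/(39 - 71) - 587/157 = -135*(-25 - 48)/(-32) - 587/157 = -(-9855)*(-1)/32 - 587/157 = -135*73/32 - 587/157 = -9855/32 - 587/157 = -1566019/5024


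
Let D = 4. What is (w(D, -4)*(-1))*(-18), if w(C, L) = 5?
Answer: 90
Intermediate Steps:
(w(D, -4)*(-1))*(-18) = (5*(-1))*(-18) = -5*(-18) = 90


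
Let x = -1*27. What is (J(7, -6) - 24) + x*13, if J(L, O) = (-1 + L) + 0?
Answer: -369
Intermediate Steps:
x = -27
J(L, O) = -1 + L
(J(7, -6) - 24) + x*13 = ((-1 + 7) - 24) - 27*13 = (6 - 24) - 351 = -18 - 351 = -369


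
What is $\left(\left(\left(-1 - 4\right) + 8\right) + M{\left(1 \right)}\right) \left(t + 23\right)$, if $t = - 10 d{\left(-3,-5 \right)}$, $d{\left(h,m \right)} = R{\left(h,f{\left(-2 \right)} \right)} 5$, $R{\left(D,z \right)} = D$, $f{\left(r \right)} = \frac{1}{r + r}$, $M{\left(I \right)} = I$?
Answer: $692$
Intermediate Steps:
$f{\left(r \right)} = \frac{1}{2 r}$
$d{\left(h,m \right)} = 5 h$ ($d{\left(h,m \right)} = h 5 = 5 h$)
$t = 150$ ($t = - 10 \cdot 5 \left(-3\right) = \left(-10\right) \left(-15\right) = 150$)
$\left(\left(\left(-1 - 4\right) + 8\right) + M{\left(1 \right)}\right) \left(t + 23\right) = \left(\left(\left(-1 - 4\right) + 8\right) + 1\right) \left(150 + 23\right) = \left(\left(-5 + 8\right) + 1\right) 173 = \left(3 + 1\right) 173 = 4 \cdot 173 = 692$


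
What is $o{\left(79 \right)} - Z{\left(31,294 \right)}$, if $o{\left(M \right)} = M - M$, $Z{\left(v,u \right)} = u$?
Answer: $-294$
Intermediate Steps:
$o{\left(M \right)} = 0$
$o{\left(79 \right)} - Z{\left(31,294 \right)} = 0 - 294 = -294$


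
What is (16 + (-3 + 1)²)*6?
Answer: 120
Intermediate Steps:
(16 + (-3 + 1)²)*6 = (16 + (-2)²)*6 = (16 + 4)*6 = 20*6 = 120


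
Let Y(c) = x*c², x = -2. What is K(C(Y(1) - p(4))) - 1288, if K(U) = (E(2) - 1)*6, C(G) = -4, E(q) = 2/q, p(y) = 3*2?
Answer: -1288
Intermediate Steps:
p(y) = 6
Y(c) = -2*c²
K(U) = 0 (K(U) = (2/2 - 1)*6 = (2*(½) - 1)*6 = (1 - 1)*6 = 0*6 = 0)
K(C(Y(1) - p(4))) - 1288 = 0 - 1288 = -1288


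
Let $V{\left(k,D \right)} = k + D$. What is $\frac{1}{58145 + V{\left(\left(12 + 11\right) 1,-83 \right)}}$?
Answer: $\frac{1}{58085} \approx 1.7216 \cdot 10^{-5}$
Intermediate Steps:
$V{\left(k,D \right)} = D + k$
$\frac{1}{58145 + V{\left(\left(12 + 11\right) 1,-83 \right)}} = \frac{1}{58145 - \left(83 - \left(12 + 11\right) 1\right)} = \frac{1}{58145 + \left(-83 + 23 \cdot 1\right)} = \frac{1}{58145 + \left(-83 + 23\right)} = \frac{1}{58145 - 60} = \frac{1}{58085}$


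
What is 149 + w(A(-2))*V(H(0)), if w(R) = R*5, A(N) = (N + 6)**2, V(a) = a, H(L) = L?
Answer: 149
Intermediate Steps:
A(N) = (6 + N)**2
w(R) = 5*R
149 + w(A(-2))*V(H(0)) = 149 + (5*(6 - 2)**2)*0 = 149 + (5*4**2)*0 = 149 + (5*16)*0 = 149 + 80*0 = 149 + 0 = 149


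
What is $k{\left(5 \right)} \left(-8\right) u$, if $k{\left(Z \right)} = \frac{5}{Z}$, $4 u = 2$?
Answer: $-4$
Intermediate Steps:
$u = \frac{1}{2}$ ($u = \frac{1}{4} \cdot 2 = \frac{1}{2} \approx 0.5$)
$k{\left(5 \right)} \left(-8\right) u = \frac{5}{5} \left(-8\right) \frac{1}{2} = 5 \cdot \frac{1}{5} \left(-8\right) \frac{1}{2} = 1 \left(-8\right) \frac{1}{2} = \left(-8\right) \frac{1}{2} = -4$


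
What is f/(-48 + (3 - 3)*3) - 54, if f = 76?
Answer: -667/12 ≈ -55.583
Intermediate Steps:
f/(-48 + (3 - 3)*3) - 54 = 76/(-48 + (3 - 3)*3) - 54 = 76/(-48 + 0*3) - 54 = 76/(-48 + 0) - 54 = 76/(-48) - 54 = 76*(-1/48) - 54 = -19/12 - 54 = -667/12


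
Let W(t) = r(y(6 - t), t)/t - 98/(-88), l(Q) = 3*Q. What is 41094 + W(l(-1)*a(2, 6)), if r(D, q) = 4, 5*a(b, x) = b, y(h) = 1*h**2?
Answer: 5424115/132 ≈ 41092.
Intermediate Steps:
y(h) = h**2
a(b, x) = b/5
W(t) = 49/44 + 4/t (W(t) = 4/t - 98/(-88) = 4/t - 98*(-1/88) = 4/t + 49/44 = 49/44 + 4/t)
41094 + W(l(-1)*a(2, 6)) = 41094 + (49/44 + 4/(((3*(-1))*((1/5)*2)))) = 41094 + (49/44 + 4/((-3*2/5))) = 41094 + (49/44 + 4/(-6/5)) = 41094 + (49/44 + 4*(-5/6)) = 41094 + (49/44 - 10/3) = 41094 - 293/132 = 5424115/132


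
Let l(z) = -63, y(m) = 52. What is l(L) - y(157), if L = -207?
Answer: -115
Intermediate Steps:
l(L) - y(157) = -63 - 1*52 = -63 - 52 = -115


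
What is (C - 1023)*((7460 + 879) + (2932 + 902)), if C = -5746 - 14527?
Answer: -259236208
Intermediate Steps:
C = -20273
(C - 1023)*((7460 + 879) + (2932 + 902)) = (-20273 - 1023)*((7460 + 879) + (2932 + 902)) = -21296*(8339 + 3834) = -21296*12173 = -259236208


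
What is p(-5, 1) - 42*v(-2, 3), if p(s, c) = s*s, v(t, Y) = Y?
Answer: -101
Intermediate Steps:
p(s, c) = s²
p(-5, 1) - 42*v(-2, 3) = (-5)² - 42*3 = 25 - 126 = -101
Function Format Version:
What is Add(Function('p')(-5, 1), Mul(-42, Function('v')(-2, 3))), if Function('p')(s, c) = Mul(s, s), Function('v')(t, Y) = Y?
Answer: -101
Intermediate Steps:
Function('p')(s, c) = Pow(s, 2)
Add(Function('p')(-5, 1), Mul(-42, Function('v')(-2, 3))) = Add(Pow(-5, 2), Mul(-42, 3)) = Add(25, -126) = -101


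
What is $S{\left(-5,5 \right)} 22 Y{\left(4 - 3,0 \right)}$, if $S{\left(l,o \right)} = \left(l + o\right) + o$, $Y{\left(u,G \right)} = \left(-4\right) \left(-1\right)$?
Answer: $440$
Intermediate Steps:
$Y{\left(u,G \right)} = 4$
$S{\left(l,o \right)} = l + 2 o$
$S{\left(-5,5 \right)} 22 Y{\left(4 - 3,0 \right)} = \left(-5 + 2 \cdot 5\right) 22 \cdot 4 = \left(-5 + 10\right) 22 \cdot 4 = 5 \cdot 22 \cdot 4 = 110 \cdot 4 = 440$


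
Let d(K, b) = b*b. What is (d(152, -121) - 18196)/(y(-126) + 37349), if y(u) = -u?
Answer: -711/7495 ≈ -0.094863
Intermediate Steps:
d(K, b) = b²
(d(152, -121) - 18196)/(y(-126) + 37349) = ((-121)² - 18196)/(-1*(-126) + 37349) = (14641 - 18196)/(126 + 37349) = -3555/37475 = -3555*1/37475 = -711/7495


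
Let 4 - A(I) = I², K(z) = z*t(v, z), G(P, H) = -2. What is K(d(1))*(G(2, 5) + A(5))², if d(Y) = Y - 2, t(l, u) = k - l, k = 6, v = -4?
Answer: -5290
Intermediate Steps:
t(l, u) = 6 - l
d(Y) = -2 + Y
K(z) = 10*z (K(z) = z*(6 - 1*(-4)) = z*(6 + 4) = z*10 = 10*z)
A(I) = 4 - I²
K(d(1))*(G(2, 5) + A(5))² = (10*(-2 + 1))*(-2 + (4 - 1*5²))² = (10*(-1))*(-2 + (4 - 1*25))² = -10*(-2 + (4 - 25))² = -10*(-2 - 21)² = -10*(-23)² = -10*529 = -5290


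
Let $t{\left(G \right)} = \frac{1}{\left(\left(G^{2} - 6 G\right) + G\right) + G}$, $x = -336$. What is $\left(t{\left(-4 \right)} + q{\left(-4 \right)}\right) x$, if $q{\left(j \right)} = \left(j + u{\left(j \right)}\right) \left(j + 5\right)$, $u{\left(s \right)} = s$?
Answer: $\frac{5355}{2} \approx 2677.5$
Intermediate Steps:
$t{\left(G \right)} = \frac{1}{G^{2} - 4 G}$ ($t{\left(G \right)} = \frac{1}{\left(G^{2} - 5 G\right) + G} = \frac{1}{G^{2} - 4 G}$)
$q{\left(j \right)} = 2 j \left(5 + j\right)$ ($q{\left(j \right)} = \left(j + j\right) \left(j + 5\right) = 2 j \left(5 + j\right)$)
$\left(t{\left(-4 \right)} + q{\left(-4 \right)}\right) x = \left(\frac{1}{\left(-4\right) \left(-4 - 4\right)} + 2 \left(-4\right) \left(5 - 4\right)\right) \left(-336\right) = \left(- \frac{1}{4 \left(-8\right)} + 2 \left(-4\right) 1\right) \left(-336\right) = \left(\left(- \frac{1}{4}\right) \left(- \frac{1}{8}\right) - 8\right) \left(-336\right) = \left(\frac{1}{32} - 8\right) \left(-336\right) = \left(- \frac{255}{32}\right) \left(-336\right) = \frac{5355}{2}$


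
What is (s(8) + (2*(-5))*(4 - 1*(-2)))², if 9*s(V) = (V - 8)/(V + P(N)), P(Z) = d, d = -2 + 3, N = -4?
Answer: 3600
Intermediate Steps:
d = 1
P(Z) = 1
s(V) = (-8 + V)/(9*(1 + V)) (s(V) = ((V - 8)/(V + 1))/9 = ((-8 + V)/(1 + V))/9 = (-8 + V)/(9*(1 + V)))
(s(8) + (2*(-5))*(4 - 1*(-2)))² = ((-8 + 8)/(9*(1 + 8)) + (2*(-5))*(4 - 1*(-2)))² = ((⅑)*0/9 - 10*(4 + 2))² = ((⅑)*(⅑)*0 - 10*6)² = (0 - 60)² = (-60)² = 3600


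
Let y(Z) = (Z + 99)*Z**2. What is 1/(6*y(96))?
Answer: 1/10782720 ≈ 9.2741e-8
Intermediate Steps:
y(Z) = Z**2*(99 + Z) (y(Z) = (99 + Z)*Z**2 = Z**2*(99 + Z))
1/(6*y(96)) = 1/(6*(96**2*(99 + 96))) = 1/(6*(9216*195)) = 1/(6*1797120) = 1/10782720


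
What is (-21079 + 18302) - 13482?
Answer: -16259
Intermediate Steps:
(-21079 + 18302) - 13482 = -2777 - 13482 = -16259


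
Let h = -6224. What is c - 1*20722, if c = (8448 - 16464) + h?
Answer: -34962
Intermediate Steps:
c = -14240 (c = (8448 - 16464) - 6224 = -8016 - 6224 = -14240)
c - 1*20722 = -14240 - 1*20722 = -14240 - 20722 = -34962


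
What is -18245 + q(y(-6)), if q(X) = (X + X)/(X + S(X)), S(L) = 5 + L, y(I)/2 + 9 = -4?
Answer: -857463/47 ≈ -18244.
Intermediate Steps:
y(I) = -26 (y(I) = -18 + 2*(-4) = -18 - 8 = -26)
q(X) = 2*X/(5 + 2*X) (q(X) = (X + X)/(X + (5 + X)) = (2*X)/(5 + 2*X) = 2*X/(5 + 2*X))
-18245 + q(y(-6)) = -18245 + 2*(-26)/(5 + 2*(-26)) = -18245 + 2*(-26)/(5 - 52) = -18245 + 2*(-26)/(-47) = -18245 + 2*(-26)*(-1/47) = -18245 + 52/47 = -857463/47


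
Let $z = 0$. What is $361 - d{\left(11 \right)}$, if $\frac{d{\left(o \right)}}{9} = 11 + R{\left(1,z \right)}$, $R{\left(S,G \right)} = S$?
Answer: $253$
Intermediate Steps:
$d{\left(o \right)} = 108$ ($d{\left(o \right)} = 9 \left(11 + 1\right) = 9 \cdot 12 = 108$)
$361 - d{\left(11 \right)} = 361 - 108 = 253$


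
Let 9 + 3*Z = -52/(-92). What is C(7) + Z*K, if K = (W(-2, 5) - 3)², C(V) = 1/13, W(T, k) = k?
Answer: -10019/897 ≈ -11.169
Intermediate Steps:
Z = -194/69 (Z = -3 + (-52/(-92))/3 = -3 + (-52*(-1/92))/3 = -3 + (⅓)*(13/23) = -3 + 13/69 = -194/69 ≈ -2.8116)
C(V) = 1/13
K = 4 (K = (5 - 3)² = 2² = 4)
C(7) + Z*K = 1/13 - 194/69*4 = 1/13 - 776/69 = -10019/897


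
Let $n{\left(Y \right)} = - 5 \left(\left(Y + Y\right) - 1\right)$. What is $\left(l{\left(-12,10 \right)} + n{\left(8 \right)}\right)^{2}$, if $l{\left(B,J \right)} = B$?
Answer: $7569$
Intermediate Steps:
$n{\left(Y \right)} = 5 - 10 Y$ ($n{\left(Y \right)} = - 5 \left(2 Y - 1\right) = - 5 \left(-1 + 2 Y\right) = 5 - 10 Y$)
$\left(l{\left(-12,10 \right)} + n{\left(8 \right)}\right)^{2} = \left(-12 + \left(5 - 80\right)\right)^{2} = \left(-12 - 75\right)^{2} = \left(-87\right)^{2} = 7569$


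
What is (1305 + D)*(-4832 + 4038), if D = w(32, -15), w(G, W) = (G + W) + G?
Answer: -1075076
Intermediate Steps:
w(G, W) = W + 2*G
D = 49 (D = -15 + 2*32 = -15 + 64 = 49)
(1305 + D)*(-4832 + 4038) = (1305 + 49)*(-4832 + 4038) = 1354*(-794) = -1075076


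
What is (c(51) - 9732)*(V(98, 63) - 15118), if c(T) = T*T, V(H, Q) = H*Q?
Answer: 63779664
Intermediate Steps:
c(T) = T²
(c(51) - 9732)*(V(98, 63) - 15118) = (51² - 9732)*(98*63 - 15118) = (2601 - 9732)*(6174 - 15118) = -7131*(-8944) = 63779664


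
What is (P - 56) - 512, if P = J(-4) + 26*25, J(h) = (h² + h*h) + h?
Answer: 110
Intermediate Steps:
J(h) = h + 2*h² (J(h) = (h² + h²) + h = 2*h² + h = h + 2*h²)
P = 678 (P = -4*(1 + 2*(-4)) + 26*25 = -4*(1 - 8) + 650 = -4*(-7) + 650 = 28 + 650 = 678)
(P - 56) - 512 = (678 - 56) - 512 = 622 - 512 = 110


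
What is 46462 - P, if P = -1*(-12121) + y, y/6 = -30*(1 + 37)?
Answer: 41181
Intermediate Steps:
y = -6840 (y = 6*(-30*(1 + 37)) = 6*(-30*38) = 6*(-1140) = -6840)
P = 5281 (P = -1*(-12121) - 6840 = 12121 - 6840 = 5281)
46462 - P = 46462 - 1*5281 = 46462 - 5281 = 41181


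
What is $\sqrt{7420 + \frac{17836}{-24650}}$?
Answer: $\frac{\sqrt{45081192926}}{2465} \approx 86.135$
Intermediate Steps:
$\sqrt{7420 + \frac{17836}{-24650}} = \sqrt{7420 + 17836 \left(- \frac{1}{24650}\right)} = \sqrt{7420 - \frac{8918}{12325}} = \sqrt{\frac{91442582}{12325}} = \frac{\sqrt{45081192926}}{2465}$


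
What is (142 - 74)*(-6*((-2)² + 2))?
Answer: -2448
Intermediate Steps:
(142 - 74)*(-6*((-2)² + 2)) = 68*(-6*(4 + 2)) = 68*(-6*6) = 68*(-36) = -2448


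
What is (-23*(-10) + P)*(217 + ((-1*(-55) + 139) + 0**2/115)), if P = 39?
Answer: 110559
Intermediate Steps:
(-23*(-10) + P)*(217 + ((-1*(-55) + 139) + 0**2/115)) = (-23*(-10) + 39)*(217 + ((-1*(-55) + 139) + 0**2/115)) = (230 + 39)*(217 + ((55 + 139) + 0*(1/115))) = 269*(217 + (194 + 0)) = 269*(217 + 194) = 269*411 = 110559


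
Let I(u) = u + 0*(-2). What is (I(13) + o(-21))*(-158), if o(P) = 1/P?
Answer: -42976/21 ≈ -2046.5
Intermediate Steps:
I(u) = u (I(u) = u + 0 = u)
(I(13) + o(-21))*(-158) = (13 + 1/(-21))*(-158) = (13 - 1/21)*(-158) = (272/21)*(-158) = -42976/21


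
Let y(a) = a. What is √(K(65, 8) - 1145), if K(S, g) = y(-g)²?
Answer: I*√1081 ≈ 32.879*I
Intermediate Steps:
K(S, g) = g² (K(S, g) = (-g)² = g²)
√(K(65, 8) - 1145) = √(8² - 1145) = √(64 - 1145) = √(-1081) = I*√1081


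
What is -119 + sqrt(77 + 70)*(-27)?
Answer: -119 - 189*sqrt(3) ≈ -446.36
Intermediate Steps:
-119 + sqrt(77 + 70)*(-27) = -119 + sqrt(147)*(-27) = -119 + (7*sqrt(3))*(-27) = -119 - 189*sqrt(3)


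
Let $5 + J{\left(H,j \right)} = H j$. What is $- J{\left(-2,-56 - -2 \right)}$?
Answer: $-103$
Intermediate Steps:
$J{\left(H,j \right)} = -5 + H j$
$- J{\left(-2,-56 - -2 \right)} = - (-5 - 2 \left(-56 - -2\right)) = - (-5 - 2 \left(-56 + 2\right)) = - (-5 - -108) = - (-5 + 108) = \left(-1\right) 103 = -103$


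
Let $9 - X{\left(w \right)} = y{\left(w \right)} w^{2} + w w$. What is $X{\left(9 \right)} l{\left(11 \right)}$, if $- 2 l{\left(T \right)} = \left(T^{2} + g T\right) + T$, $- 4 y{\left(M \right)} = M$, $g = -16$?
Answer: $\frac{4851}{2} \approx 2425.5$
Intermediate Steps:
$y{\left(M \right)} = - \frac{M}{4}$
$l{\left(T \right)} = - \frac{T^{2}}{2} + \frac{15 T}{2}$ ($l{\left(T \right)} = - \frac{\left(T^{2} - 16 T\right) + T}{2} = - \frac{T^{2} - 15 T}{2} = - \frac{T^{2}}{2} + \frac{15 T}{2}$)
$X{\left(w \right)} = 9 - w^{2} + \frac{w^{3}}{4}$ ($X{\left(w \right)} = 9 - \left(- \frac{w}{4} w^{2} + w w\right) = 9 - \left(- \frac{w^{3}}{4} + w^{2}\right) = 9 - \left(w^{2} - \frac{w^{3}}{4}\right) = 9 + \left(- w^{2} + \frac{w^{3}}{4}\right) = 9 - w^{2} + \frac{w^{3}}{4}$)
$X{\left(9 \right)} l{\left(11 \right)} = \left(9 - 9^{2} + \frac{9^{3}}{4}\right) \frac{1}{2} \cdot 11 \left(15 - 11\right) = \left(9 - 81 + \frac{1}{4} \cdot 729\right) \frac{1}{2} \cdot 11 \left(15 - 11\right) = \left(9 - 81 + \frac{729}{4}\right) \frac{1}{2} \cdot 11 \cdot 4 = \frac{441}{4} \cdot 22 = \frac{4851}{2}$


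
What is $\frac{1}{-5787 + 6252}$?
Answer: $\frac{1}{465} \approx 0.0021505$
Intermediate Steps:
$\frac{1}{-5787 + 6252} = \frac{1}{465}$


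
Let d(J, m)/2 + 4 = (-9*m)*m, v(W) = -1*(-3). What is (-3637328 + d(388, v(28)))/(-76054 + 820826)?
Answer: -1818749/372386 ≈ -4.8840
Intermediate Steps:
v(W) = 3
d(J, m) = -8 - 18*m**2 (d(J, m) = -8 + 2*((-9*m)*m) = -8 + 2*(-9*m**2) = -8 - 18*m**2)
(-3637328 + d(388, v(28)))/(-76054 + 820826) = (-3637328 + (-8 - 18*3**2))/(-76054 + 820826) = (-3637328 + (-8 - 18*9))/744772 = (-3637328 + (-8 - 162))*(1/744772) = (-3637328 - 170)*(1/744772) = -3637498*1/744772 = -1818749/372386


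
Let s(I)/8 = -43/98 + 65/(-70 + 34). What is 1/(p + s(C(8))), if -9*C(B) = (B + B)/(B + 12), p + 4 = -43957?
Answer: -441/19394719 ≈ -2.2738e-5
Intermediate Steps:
p = -43961 (p = -4 - 43957 = -43961)
C(B) = -2*B/(9*(12 + B)) (C(B) = -(B + B)/(9*(B + 12)) = -2*B/(9*(12 + B)))
s(I) = -7918/441 (s(I) = 8*(-43/98 + 65/(-70 + 34)) = 8*(-43*1/98 + 65/(-36)) = 8*(-43/98 + 65*(-1/36)) = 8*(-43/98 - 65/36) = 8*(-3959/1764) = -7918/441)
1/(p + s(C(8))) = 1/(-43961 - 7918/441) = 1/(-19394719/441) = -441/19394719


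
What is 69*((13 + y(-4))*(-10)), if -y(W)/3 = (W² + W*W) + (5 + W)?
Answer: 59340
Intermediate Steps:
y(W) = -15 - 6*W² - 3*W (y(W) = -3*((W² + W*W) + (5 + W)) = -3*((W² + W²) + (5 + W)) = -3*(2*W² + (5 + W)) = -3*(5 + W + 2*W²) = -15 - 6*W² - 3*W)
69*((13 + y(-4))*(-10)) = 69*((13 + (-15 - 6*(-4)² - 3*(-4)))*(-10)) = 69*((13 + (-15 - 6*16 + 12))*(-10)) = 69*((13 + (-15 - 96 + 12))*(-10)) = 69*((13 - 99)*(-10)) = 69*(-86*(-10)) = 69*860 = 59340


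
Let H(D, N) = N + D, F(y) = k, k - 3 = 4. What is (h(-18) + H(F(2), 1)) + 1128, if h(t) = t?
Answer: 1118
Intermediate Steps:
k = 7 (k = 3 + 4 = 7)
F(y) = 7
H(D, N) = D + N
(h(-18) + H(F(2), 1)) + 1128 = (-18 + (7 + 1)) + 1128 = (-18 + 8) + 1128 = -10 + 1128 = 1118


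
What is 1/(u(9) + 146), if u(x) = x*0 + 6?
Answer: 1/152 ≈ 0.0065789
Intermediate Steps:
u(x) = 6 (u(x) = 0 + 6 = 6)
1/(u(9) + 146) = 1/(6 + 146) = 1/152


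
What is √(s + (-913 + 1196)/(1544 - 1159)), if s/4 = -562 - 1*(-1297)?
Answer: √435890455/385 ≈ 54.229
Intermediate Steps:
s = 2940 (s = 4*(-562 - 1*(-1297)) = 4*(-562 + 1297) = 4*735 = 2940)
√(s + (-913 + 1196)/(1544 - 1159)) = √(2940 + (-913 + 1196)/(1544 - 1159)) = √(2940 + 283/385) = √(1132183/385) = √435890455/385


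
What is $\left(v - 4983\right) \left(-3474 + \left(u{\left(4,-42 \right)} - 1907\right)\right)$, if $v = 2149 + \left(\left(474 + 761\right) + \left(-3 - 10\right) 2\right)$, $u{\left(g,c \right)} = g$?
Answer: $8737625$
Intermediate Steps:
$v = 3358$ ($v = 2149 + \left(1235 - 26\right) = 2149 + 1209 = 3358$)
$\left(v - 4983\right) \left(-3474 + \left(u{\left(4,-42 \right)} - 1907\right)\right) = \left(3358 - 4983\right) \left(-3474 + \left(4 - 1907\right)\right) = - 1625 \left(-3474 + \left(4 - 1907\right)\right) = - 1625 \left(-3474 - 1903\right) = \left(-1625\right) \left(-5377\right) = 8737625$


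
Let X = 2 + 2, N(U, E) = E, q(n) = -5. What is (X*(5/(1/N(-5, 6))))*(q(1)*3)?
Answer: -1800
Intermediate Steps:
X = 4
(X*(5/(1/N(-5, 6))))*(q(1)*3) = (4*(5/(1/6)))*(-5*3) = (4*(5/(1/6)))*(-15) = (4*(5*6))*(-15) = (4*30)*(-15) = 120*(-15) = -1800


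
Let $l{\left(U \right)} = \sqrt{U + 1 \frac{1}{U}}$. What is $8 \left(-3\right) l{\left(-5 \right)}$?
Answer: $- \frac{24 i \sqrt{130}}{5} \approx - 54.728 i$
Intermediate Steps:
$l{\left(U \right)} = \sqrt{U + \frac{1}{U}}$
$8 \left(-3\right) l{\left(-5 \right)} = 8 \left(-3\right) \sqrt{-5 + \frac{1}{-5}} = - 24 \sqrt{-5 - \frac{1}{5}} = - 24 \sqrt{- \frac{26}{5}} = - 24 \frac{i \sqrt{130}}{5} = - \frac{24 i \sqrt{130}}{5}$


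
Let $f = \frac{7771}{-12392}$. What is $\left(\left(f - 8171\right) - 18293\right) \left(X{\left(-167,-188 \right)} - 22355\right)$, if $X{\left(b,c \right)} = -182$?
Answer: $\frac{7391001464883}{12392} \approx 5.9643 \cdot 10^{8}$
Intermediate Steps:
$f = - \frac{7771}{12392}$ ($f = 7771 \left(- \frac{1}{12392}\right) = - \frac{7771}{12392} \approx -0.6271$)
$\left(\left(f - 8171\right) - 18293\right) \left(X{\left(-167,-188 \right)} - 22355\right) = \left(\left(- \frac{7771}{12392} - 8171\right) - 18293\right) \left(-182 - 22355\right) = \left(\left(- \frac{7771}{12392} - 8171\right) - 18293\right) \left(-22537\right) = \left(- \frac{101262803}{12392} - 18293\right) \left(-22537\right) = \left(- \frac{327949659}{12392}\right) \left(-22537\right) = \frac{7391001464883}{12392}$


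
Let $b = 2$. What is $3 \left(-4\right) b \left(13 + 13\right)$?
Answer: $-624$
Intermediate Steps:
$3 \left(-4\right) b \left(13 + 13\right) = 3 \left(-4\right) 2 \left(13 + 13\right) = \left(-12\right) 2 \cdot 26 = \left(-24\right) 26 = -624$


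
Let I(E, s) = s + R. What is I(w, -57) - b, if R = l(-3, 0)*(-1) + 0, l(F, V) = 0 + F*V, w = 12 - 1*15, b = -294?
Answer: 237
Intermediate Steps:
w = -3 (w = 12 - 15 = -3)
l(F, V) = F*V
R = 0 (R = -3*0*(-1) + 0 = 0*(-1) + 0 = 0 + 0 = 0)
I(E, s) = s (I(E, s) = s + 0 = s)
I(w, -57) - b = -57 - 1*(-294) = -57 + 294 = 237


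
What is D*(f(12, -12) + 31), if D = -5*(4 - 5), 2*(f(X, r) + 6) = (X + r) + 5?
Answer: 275/2 ≈ 137.50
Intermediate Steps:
f(X, r) = -7/2 + X/2 + r/2 (f(X, r) = -6 + ((X + r) + 5)/2 = -6 + (5 + X + r)/2 = -6 + (5/2 + X/2 + r/2) = -7/2 + X/2 + r/2)
D = 5 (D = -5*(-1) = 5)
D*(f(12, -12) + 31) = 5*((-7/2 + (½)*12 + (½)*(-12)) + 31) = 5*((-7/2 + 6 - 6) + 31) = 5*(-7/2 + 31) = 5*(55/2) = 275/2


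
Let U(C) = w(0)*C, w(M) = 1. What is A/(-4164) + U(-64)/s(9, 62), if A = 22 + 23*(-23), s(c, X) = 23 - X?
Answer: 95423/54132 ≈ 1.7628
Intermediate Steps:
U(C) = C (U(C) = 1*C = C)
A = -507 (A = 22 - 529 = -507)
A/(-4164) + U(-64)/s(9, 62) = -507/(-4164) - 64/(23 - 1*62) = -507*(-1/4164) - 64/(23 - 62) = 169/1388 - 64/(-39) = 169/1388 - 64*(-1/39) = 169/1388 + 64/39 = 95423/54132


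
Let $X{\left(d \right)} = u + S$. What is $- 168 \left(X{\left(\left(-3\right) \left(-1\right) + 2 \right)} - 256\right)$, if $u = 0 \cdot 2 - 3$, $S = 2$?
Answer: $43176$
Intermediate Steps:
$u = -3$ ($u = 0 - 3 = -3$)
$X{\left(d \right)} = -1$ ($X{\left(d \right)} = -3 + 2 = -1$)
$- 168 \left(X{\left(\left(-3\right) \left(-1\right) + 2 \right)} - 256\right) = - 168 \left(-1 - 256\right) = \left(-168\right) \left(-257\right) = 43176$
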